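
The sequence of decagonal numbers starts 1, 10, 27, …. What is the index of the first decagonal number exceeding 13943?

60

Solve n(4n−3) > 13943 for integer n.
The largest n with value ≤ 13943 is 59 (since 13747 ≤ 13943 < 14220), so the first above is n = 60, value 14220.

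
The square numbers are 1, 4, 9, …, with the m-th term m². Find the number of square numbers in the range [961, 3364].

The n-th square number is n².
Smallest index with value ≥ 961: n = 31 (giving 961).
Largest index with value ≤ 3364: n = 58 (giving 3364).
Indices 31 through 58: 28 terms.

28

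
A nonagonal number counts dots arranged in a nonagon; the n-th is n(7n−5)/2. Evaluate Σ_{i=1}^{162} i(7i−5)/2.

4973130

Σ i(7i−5)/2 = (7Σi² − 5Σi) / 2 over i = 1..162.
Σi = 13203 and Σi² = 1430325.
(7·1430325 − 5·13203) / 2 = 9946260/2 = 4973130.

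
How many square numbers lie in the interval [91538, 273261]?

The n-th square number is n².
Smallest index with value ≥ 91538: n = 303 (giving 91809).
Largest index with value ≤ 273261: n = 522 (giving 272484).
Indices 303 through 522: 220 terms.

220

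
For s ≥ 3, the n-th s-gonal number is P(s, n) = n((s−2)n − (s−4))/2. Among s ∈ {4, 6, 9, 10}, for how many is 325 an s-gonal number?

s = 4: P(4, 18) = 324 and P(4, 19) = 361; 325 is not s-gonal.
s = 6: P(6, 13) = 325. ✓
s = 9: P(9, 10) = 325. ✓
s = 10: P(10, 9) = 297 and P(10, 10) = 370; 325 is not s-gonal.
Hits: s ∈ {6, 9} → 2.

2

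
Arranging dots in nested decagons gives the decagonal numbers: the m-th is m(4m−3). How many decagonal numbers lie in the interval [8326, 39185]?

54

The n-th decagonal number is n(4n−3).
Smallest index with value ≥ 8326: n = 46 (giving 8326).
Largest index with value ≤ 39185: n = 99 (giving 38907).
Indices 46 through 99: 54 terms.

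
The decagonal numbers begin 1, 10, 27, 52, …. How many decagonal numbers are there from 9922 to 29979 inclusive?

36

The n-th decagonal number is n(4n−3).
Smallest index with value ≥ 9922: n = 51 (giving 10251).
Largest index with value ≤ 29979: n = 86 (giving 29326).
Indices 51 through 86: 36 terms.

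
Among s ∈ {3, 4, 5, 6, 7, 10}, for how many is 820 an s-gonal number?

s = 3: P(3, 40) = 820. ✓
s = 4: P(4, 28) = 784 and P(4, 29) = 841; 820 is not s-gonal.
s = 5: P(5, 23) = 782 and P(5, 24) = 852; 820 is not s-gonal.
s = 6: P(6, 20) = 780 and P(6, 21) = 861; 820 is not s-gonal.
s = 7: P(7, 18) = 783 and P(7, 19) = 874; 820 is not s-gonal.
s = 10: P(10, 14) = 742 and P(10, 15) = 855; 820 is not s-gonal.
Hits: s ∈ {3} → 1.

1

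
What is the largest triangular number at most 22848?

22791

Solve n(n+1)/2 ≤ 22848 for integer n.
n = 213 gives 22791 ≤ 22848, while n = 214 gives 23005 > 22848; so the answer is 22791.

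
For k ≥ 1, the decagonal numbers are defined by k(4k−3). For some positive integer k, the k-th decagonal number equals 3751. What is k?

31

Set n(4n−3) = 3751, giving 4n² − 3n − 3751 = 0.
The discriminant is 9 + 16·3751 = 60025, and √60025 = 245.
So n = (3 + 245) / 8 = 248/8 = 31.
Check: 31·(4·31 − 3) = 3751. ✓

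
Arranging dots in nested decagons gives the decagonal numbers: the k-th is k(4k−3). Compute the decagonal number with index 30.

The 30th decagonal number is n(4n−3) with n = 30.
30·(4·30 − 3) = 30·117 = 3510.

3510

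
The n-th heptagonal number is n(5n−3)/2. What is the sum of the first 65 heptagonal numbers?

Σ i(5i−3)/2 = (5Σi² − 3Σi) / 2 over i = 1..65.
Σi = 2145 and Σi² = 93665.
(5·93665 − 3·2145) / 2 = 461890/2 = 230945.

230945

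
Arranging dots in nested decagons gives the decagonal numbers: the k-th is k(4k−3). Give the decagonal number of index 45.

The 45th decagonal number is n(4n−3) with n = 45.
45·(4·45 − 3) = 45·177 = 7965.

7965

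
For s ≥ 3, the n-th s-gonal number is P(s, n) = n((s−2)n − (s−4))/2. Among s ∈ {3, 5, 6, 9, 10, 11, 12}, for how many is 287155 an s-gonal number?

s = 3: P(3, 757) = 286903 and P(3, 758) = 287661; 287155 is not s-gonal.
s = 5: P(5, 437) = 286235 and P(5, 438) = 287547; 287155 is not s-gonal.
s = 6: P(6, 379) = 286903 and P(6, 380) = 288420; 287155 is not s-gonal.
s = 9: P(9, 286) = 285571 and P(9, 287) = 287574; 287155 is not s-gonal.
s = 10: P(10, 268) = 286492 and P(10, 269) = 288637; 287155 is not s-gonal.
s = 11: P(11, 253) = 287155. ✓
s = 12: P(12, 240) = 287040 and P(12, 241) = 289441; 287155 is not s-gonal.
Hits: s ∈ {11} → 1.

1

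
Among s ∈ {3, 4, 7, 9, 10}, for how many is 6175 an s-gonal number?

s = 3: P(3, 110) = 6105 and P(3, 111) = 6216; 6175 is not s-gonal.
s = 4: P(4, 78) = 6084 and P(4, 79) = 6241; 6175 is not s-gonal.
s = 7: P(7, 50) = 6175. ✓
s = 9: P(9, 42) = 6069 and P(9, 43) = 6364; 6175 is not s-gonal.
s = 10: P(10, 39) = 5967 and P(10, 40) = 6280; 6175 is not s-gonal.
Hits: s ∈ {7} → 1.

1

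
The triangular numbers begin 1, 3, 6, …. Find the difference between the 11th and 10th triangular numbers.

Consecutive triangular numbers differ by n: T_{11} − T_{10} = 11.

11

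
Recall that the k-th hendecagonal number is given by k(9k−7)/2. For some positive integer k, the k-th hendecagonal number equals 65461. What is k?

Set n(9n−7)/2 = 65461, giving 9n² − 7n − 130922 = 0.
So n = (7 + 2171) / 18 = 2178/18 = 121.

121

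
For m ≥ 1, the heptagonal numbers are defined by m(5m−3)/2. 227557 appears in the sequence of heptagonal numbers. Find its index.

Set n(5n−3)/2 = 227557, giving 5n² − 3n − 455114 = 0.
The discriminant is 9 + 40·227557 = 9102289, and √9102289 = 3017.
So n = (3 + 3017) / 10 = 3020/10 = 302.

302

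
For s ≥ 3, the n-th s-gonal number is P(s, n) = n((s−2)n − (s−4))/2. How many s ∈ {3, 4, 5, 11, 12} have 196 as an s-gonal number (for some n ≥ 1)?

s = 3: P(3, 19) = 190 and P(3, 20) = 210; 196 is not s-gonal.
s = 4: P(4, 14) = 196. ✓
s = 5: P(5, 11) = 176 and P(5, 12) = 210; 196 is not s-gonal.
s = 11: P(11, 7) = 196. ✓
s = 12: P(12, 6) = 156 and P(12, 7) = 217; 196 is not s-gonal.
Hits: s ∈ {4, 11} → 2.

2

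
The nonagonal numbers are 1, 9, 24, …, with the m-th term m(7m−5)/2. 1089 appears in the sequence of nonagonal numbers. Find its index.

18

Set n(7n−5)/2 = 1089, giving 7n² − 5n − 2178 = 0.
The discriminant is 25 + 56·1089 = 61009, and √61009 = 247.
So n = (5 + 247) / 14 = 252/14 = 18.
Check: 18·(7·18 − 5)/2 = 1089. ✓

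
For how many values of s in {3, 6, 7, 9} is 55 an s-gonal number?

s = 3: P(3, 10) = 55. ✓
s = 6: P(6, 5) = 45 and P(6, 6) = 66; 55 is not s-gonal.
s = 7: P(7, 5) = 55. ✓
s = 9: P(9, 4) = 46 and P(9, 5) = 75; 55 is not s-gonal.
Hits: s ∈ {3, 7} → 2.

2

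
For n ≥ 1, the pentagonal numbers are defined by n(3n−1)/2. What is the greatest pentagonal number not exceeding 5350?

Solve n(3n−1)/2 ≤ 5350 for integer n.
n = 59 gives 5192 ≤ 5350, while n = 60 gives 5370 > 5350; so the answer is 5192.

5192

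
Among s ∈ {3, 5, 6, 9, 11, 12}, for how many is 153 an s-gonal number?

2

s = 3: P(3, 17) = 153. ✓
s = 5: P(5, 10) = 145 and P(5, 11) = 176; 153 is not s-gonal.
s = 6: P(6, 9) = 153. ✓
s = 9: P(9, 6) = 111 and P(9, 7) = 154; 153 is not s-gonal.
s = 11: P(11, 6) = 141 and P(11, 7) = 196; 153 is not s-gonal.
s = 12: P(12, 5) = 105 and P(12, 6) = 156; 153 is not s-gonal.
Hits: s ∈ {3, 6} → 2.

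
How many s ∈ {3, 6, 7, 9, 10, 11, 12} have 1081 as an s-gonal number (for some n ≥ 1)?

1

s = 3: P(3, 46) = 1081. ✓
s = 6: P(6, 23) = 1035 and P(6, 24) = 1128; 1081 is not s-gonal.
s = 7: P(7, 21) = 1071 and P(7, 22) = 1177; 1081 is not s-gonal.
s = 9: P(9, 17) = 969 and P(9, 18) = 1089; 1081 is not s-gonal.
s = 10: P(10, 16) = 976 and P(10, 17) = 1105; 1081 is not s-gonal.
s = 11: P(11, 15) = 960 and P(11, 16) = 1096; 1081 is not s-gonal.
s = 12: P(12, 15) = 1065 and P(12, 16) = 1216; 1081 is not s-gonal.
Hits: s ∈ {3} → 1.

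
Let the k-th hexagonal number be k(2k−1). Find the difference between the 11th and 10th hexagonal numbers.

Consecutive hexagonal numbers differ by 4n − 3: here 4·11 − 3 = 41.

41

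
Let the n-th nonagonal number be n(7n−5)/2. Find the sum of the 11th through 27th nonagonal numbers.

Σ i(7i−5)/2 = (7Σi² − 5Σi) / 2 over i = 11..27.
Σi = 378 − 55 = 323 and Σi² = 6930 − 385 = 6545.
(7·6545 − 5·323) / 2 = 44200/2 = 22100.

22100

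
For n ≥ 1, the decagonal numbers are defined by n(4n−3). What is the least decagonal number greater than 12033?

Solve n(4n−3) > 12033 for integer n.
The largest n with value ≤ 12033 is 55 (since 11935 ≤ 12033 < 12376), so the first above is n = 56, value 12376.

12376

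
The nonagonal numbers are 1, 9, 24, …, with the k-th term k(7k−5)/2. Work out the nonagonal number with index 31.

The 31st nonagonal number is n(7n−5)/2 with n = 31.
31·(7·31 − 5)/2 = 31·212/2 = 31·106 = 3286.

3286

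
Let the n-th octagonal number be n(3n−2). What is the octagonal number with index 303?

274821

The 303rd octagonal number is n(3n−2) with n = 303.
303·(3·303 − 2) = 303·907 = 274821.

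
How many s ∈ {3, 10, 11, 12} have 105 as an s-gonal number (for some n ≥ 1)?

s = 3: P(3, 14) = 105. ✓
s = 10: P(10, 5) = 85 and P(10, 6) = 126; 105 is not s-gonal.
s = 11: P(11, 5) = 95 and P(11, 6) = 141; 105 is not s-gonal.
s = 12: P(12, 5) = 105. ✓
Hits: s ∈ {3, 12} → 2.

2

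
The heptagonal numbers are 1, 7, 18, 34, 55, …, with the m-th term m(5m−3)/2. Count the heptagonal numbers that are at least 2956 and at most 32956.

81

The n-th heptagonal number is n(5n−3)/2.
Smallest index with value ≥ 2956: n = 35 (giving 3010).
Largest index with value ≤ 32956: n = 115 (giving 32890).
Indices 35 through 115: 81 terms.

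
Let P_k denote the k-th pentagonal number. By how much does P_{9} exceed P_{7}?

47

9·(3·9 − 1)/2 = 117 and 7·(3·7 − 1)/2 = 70.
Difference: 117 − 70 = 47.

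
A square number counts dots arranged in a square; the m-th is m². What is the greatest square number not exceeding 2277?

2209

Solve n² ≤ 2277 for integer n.
n = 47 gives 2209 ≤ 2277, while n = 48 gives 2304 > 2277; so the answer is 2209.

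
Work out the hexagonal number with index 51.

The 51st hexagonal number is n(2n−1) with n = 51.
51·(2·51 − 1) = 51·101 = 5151.

5151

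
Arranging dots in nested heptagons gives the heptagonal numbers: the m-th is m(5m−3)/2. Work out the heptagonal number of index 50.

The 50th heptagonal number is n(5n−3)/2 with n = 50.
50·(5·50 − 3)/2 = 50·247/2 = 6175.

6175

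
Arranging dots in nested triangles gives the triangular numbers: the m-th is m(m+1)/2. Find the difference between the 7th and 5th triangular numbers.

13

7·8/2 = 28 and 5·6/2 = 15.
Difference: 28 − 15 = 13.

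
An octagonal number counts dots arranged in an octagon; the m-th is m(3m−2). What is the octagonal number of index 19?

1045

The 19th octagonal number is n(3n−2) with n = 19.
19·(3·19 − 2) = 19·55 = 1045.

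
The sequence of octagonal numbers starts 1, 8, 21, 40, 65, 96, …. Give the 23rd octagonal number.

1541

The 23rd octagonal number is n(3n−2) with n = 23.
23·(3·23 − 2) = 23·67 = 1541.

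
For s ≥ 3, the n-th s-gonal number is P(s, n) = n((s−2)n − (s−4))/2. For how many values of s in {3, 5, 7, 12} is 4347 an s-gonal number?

s = 3: P(3, 92) = 4278 and P(3, 93) = 4371; 4347 is not s-gonal.
s = 5: P(5, 54) = 4347. ✓
s = 7: P(7, 42) = 4347. ✓
s = 12: P(12, 29) = 4089 and P(12, 30) = 4380; 4347 is not s-gonal.
Hits: s ∈ {5, 7} → 2.

2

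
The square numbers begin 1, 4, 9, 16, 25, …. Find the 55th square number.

3025

55² = 3025.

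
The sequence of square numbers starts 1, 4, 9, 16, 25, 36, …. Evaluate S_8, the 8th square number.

64

The 8th square number is n² with n = 8.
8² = 64.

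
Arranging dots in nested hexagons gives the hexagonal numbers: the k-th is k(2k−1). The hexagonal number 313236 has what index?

Set n(2n−1) = 313236, giving 2n² − n − 313236 = 0.
The discriminant is 1 + 8·313236 = 2505889, and √2505889 = 1583.
So n = (1 + 1583) / 4 = 1584/4 = 396.

396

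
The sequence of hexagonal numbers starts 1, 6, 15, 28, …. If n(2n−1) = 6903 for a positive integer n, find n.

59

Set n(2n−1) = 6903, giving 2n² − n − 6903 = 0.
So n = (1 + 235) / 4 = 236/4 = 59.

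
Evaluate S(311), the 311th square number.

The 311th square number is n² with n = 311.
311² = 96721.

96721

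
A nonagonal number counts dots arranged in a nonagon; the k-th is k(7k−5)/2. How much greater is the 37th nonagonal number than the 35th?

37·(7·37 − 5)/2 = 4699 and 35·(7·35 − 5)/2 = 4200.
Difference: 4699 − 4200 = 499.

499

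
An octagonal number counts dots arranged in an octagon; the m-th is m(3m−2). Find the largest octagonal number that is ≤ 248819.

248256

Solve n(3n−2) ≤ 248819 for integer n.
n = 288 gives 248256 ≤ 248819, while n = 289 gives 249985 > 248819; so the answer is 248256.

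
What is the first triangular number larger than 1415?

1431

Solve n(n+1)/2 > 1415 for integer n.
The largest n with value ≤ 1415 is 52 (since 1378 ≤ 1415 < 1431), so the first above is n = 53, value 1431.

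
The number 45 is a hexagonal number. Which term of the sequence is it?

Set n(2n−1) = 45, giving 2n² − n − 45 = 0.
The discriminant is 1 + 8·45 = 361, and √361 = 19.
So n = (1 + 19) / 4 = 20/4 = 5.
Check: 5·(2·5 − 1) = 45. ✓

5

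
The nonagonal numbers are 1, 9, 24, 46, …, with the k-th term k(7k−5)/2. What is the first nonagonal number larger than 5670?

Solve n(7n−5)/2 > 5670 for integer n.
The largest n with value ≤ 5670 is 40 (since 5500 ≤ 5670 < 5781), so the first above is n = 41, value 5781.

5781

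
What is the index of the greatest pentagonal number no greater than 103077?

Solve n(3n−1)/2 ≤ 103077 for integer n.
n = 262 gives 102835 ≤ 103077, while n = 263 gives 103622 > 103077; so the answer is index 262.

262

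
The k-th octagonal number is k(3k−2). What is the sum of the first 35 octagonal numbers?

Σ i(3i−2) = 3Σi² − 2Σi over i = 1..35.
Σi = 630 and Σi² = 14910.
3·14910 − 2·630 = 43470.

43470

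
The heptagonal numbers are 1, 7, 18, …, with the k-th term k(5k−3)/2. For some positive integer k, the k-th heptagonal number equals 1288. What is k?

Set n(5n−3)/2 = 1288, giving 5n² − 3n − 2576 = 0.
The discriminant is 9 + 40·1288 = 51529, and √51529 = 227.
So n = (3 + 227) / 10 = 230/10 = 23.
Check: 23·(5·23 − 3)/2 = 1288. ✓

23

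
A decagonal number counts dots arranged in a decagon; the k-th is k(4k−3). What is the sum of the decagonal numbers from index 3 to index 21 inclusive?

Σ i(4i−3) = 4Σi² − 3Σi over i = 3..21.
Σi = 231 − 3 = 228 and Σi² = 3311 − 5 = 3306.
4·3306 − 3·228 = 12540.

12540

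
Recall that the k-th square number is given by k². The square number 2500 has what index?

50

We need n² = 2500, so n = √2500 = 50.
Check: 50² = 2500. ✓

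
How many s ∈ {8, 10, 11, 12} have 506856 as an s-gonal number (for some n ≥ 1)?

1

s = 8: P(8, 411) = 505941 and P(8, 412) = 508408; 506856 is not s-gonal.
s = 10: P(10, 356) = 505876 and P(10, 357) = 508725; 506856 is not s-gonal.
s = 11: P(11, 336) = 506856. ✓
s = 12: P(12, 318) = 504348 and P(12, 319) = 507529; 506856 is not s-gonal.
Hits: s ∈ {11} → 1.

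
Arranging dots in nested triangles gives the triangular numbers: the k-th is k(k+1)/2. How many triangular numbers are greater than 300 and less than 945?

The n-th triangular number is n(n+1)/2.
Smallest index with value > 300: n = 25 (giving 325).
Largest index with value < 945: n = 42 (giving 903).
Indices 25 through 42: 18 terms.

18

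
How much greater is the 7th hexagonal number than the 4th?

7·(2·7 − 1) = 91 and 4·(2·4 − 1) = 28.
Difference: 91 − 28 = 63.

63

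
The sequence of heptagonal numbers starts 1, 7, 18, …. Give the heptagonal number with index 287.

The 287th heptagonal number is n(5n−3)/2 with n = 287.
287·(5·287 − 3)/2 = 287·1432/2 = 287·716 = 205492.

205492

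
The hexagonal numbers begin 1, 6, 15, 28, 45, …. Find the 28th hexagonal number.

The 28th hexagonal number is n(2n−1) with n = 28.
28·(2·28 − 1) = 28·55 = 1540.

1540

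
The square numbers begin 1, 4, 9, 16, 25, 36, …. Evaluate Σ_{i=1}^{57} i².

63365

Σ_{i=1}^{57} i² = 57·58·115/6 = 63365.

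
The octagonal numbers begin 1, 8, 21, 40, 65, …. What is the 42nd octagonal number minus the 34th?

1808

42·(3·42 − 2) = 5208 and 34·(3·34 − 2) = 3400.
Difference: 5208 − 3400 = 1808.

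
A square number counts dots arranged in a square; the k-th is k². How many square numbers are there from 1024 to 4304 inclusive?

The n-th square number is n².
Smallest index with value ≥ 1024: n = 32 (giving 1024).
Largest index with value ≤ 4304: n = 65 (giving 4225).
Indices 32 through 65: 34 terms.

34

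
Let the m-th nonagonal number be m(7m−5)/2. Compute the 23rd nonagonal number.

The 23rd nonagonal number is n(7n−5)/2 with n = 23.
23·(7·23 − 5)/2 = 23·156/2 = 23·78 = 1794.

1794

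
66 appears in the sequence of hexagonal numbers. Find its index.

6

Set n(2n−1) = 66, giving 2n² − n − 66 = 0.
The discriminant is 1 + 8·66 = 529, and √529 = 23.
So n = (1 + 23) / 4 = 24/4 = 6.
Check: 6·(2·6 − 1) = 66. ✓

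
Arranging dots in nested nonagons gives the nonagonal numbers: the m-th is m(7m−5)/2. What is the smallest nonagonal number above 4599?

4699

Solve n(7n−5)/2 > 4599 for integer n.
The largest n with value ≤ 4599 is 36 (since 4446 ≤ 4599 < 4699), so the first above is n = 37, value 4699.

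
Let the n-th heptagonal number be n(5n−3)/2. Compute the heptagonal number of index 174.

75429

The 174th heptagonal number is n(5n−3)/2 with n = 174.
174·(5·174 − 3)/2 = 174·867/2 = 75429.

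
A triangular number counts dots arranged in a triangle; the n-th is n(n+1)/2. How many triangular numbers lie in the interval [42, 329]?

The n-th triangular number is n(n+1)/2.
Smallest index with value ≥ 42: n = 9 (giving 45).
Largest index with value ≤ 329: n = 25 (giving 325).
Indices 9 through 25: 17 terms.

17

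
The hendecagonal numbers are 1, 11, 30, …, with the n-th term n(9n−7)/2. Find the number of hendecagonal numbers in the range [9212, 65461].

76

The n-th hendecagonal number is n(9n−7)/2.
Smallest index with value ≥ 9212: n = 46 (giving 9361).
Largest index with value ≤ 65461: n = 121 (giving 65461).
Indices 46 through 121: 76 terms.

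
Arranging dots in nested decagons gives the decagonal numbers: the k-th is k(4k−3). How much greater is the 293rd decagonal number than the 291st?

293·(4·293 − 3) = 342517 and 291·(4·291 − 3) = 337851.
Difference: 342517 − 337851 = 4666.

4666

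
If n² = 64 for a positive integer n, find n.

We need n² = 64, so n = √64 = 8.
Check: 8² = 64. ✓

8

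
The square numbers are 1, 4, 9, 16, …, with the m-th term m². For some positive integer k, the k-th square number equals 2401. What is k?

49

We need n² = 2401, so n = √2401 = 49.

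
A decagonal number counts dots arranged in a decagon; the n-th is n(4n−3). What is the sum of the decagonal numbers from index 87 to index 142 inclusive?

2975980

Σ i(4i−3) = 4Σi² − 3Σi over i = 87..142.
Σi = 10153 − 3741 = 6412 and Σi² = 964535 − 215731 = 748804.
4·748804 − 3·6412 = 2975980.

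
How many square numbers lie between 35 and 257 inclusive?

11

The n-th square number is n².
Smallest index with value ≥ 35: n = 6 (giving 36).
Largest index with value ≤ 257: n = 16 (giving 256).
Indices 6 through 16: 11 terms.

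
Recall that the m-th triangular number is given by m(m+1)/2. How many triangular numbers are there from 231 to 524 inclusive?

The n-th triangular number is n(n+1)/2.
Smallest index with value ≥ 231: n = 21 (giving 231).
Largest index with value ≤ 524: n = 31 (giving 496).
Indices 21 through 31: 11 terms.

11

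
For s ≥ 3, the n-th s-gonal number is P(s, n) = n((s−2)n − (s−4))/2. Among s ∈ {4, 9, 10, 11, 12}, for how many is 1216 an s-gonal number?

2

s = 4: P(4, 34) = 1156 and P(4, 35) = 1225; 1216 is not s-gonal.
s = 9: P(9, 19) = 1216. ✓
s = 10: P(10, 17) = 1105 and P(10, 18) = 1242; 1216 is not s-gonal.
s = 11: P(11, 16) = 1096 and P(11, 17) = 1241; 1216 is not s-gonal.
s = 12: P(12, 16) = 1216. ✓
Hits: s ∈ {9, 12} → 2.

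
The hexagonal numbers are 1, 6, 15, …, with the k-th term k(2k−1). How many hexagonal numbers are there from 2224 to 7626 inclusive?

29

The n-th hexagonal number is n(2n−1).
Smallest index with value ≥ 2224: n = 34 (giving 2278).
Largest index with value ≤ 7626: n = 62 (giving 7626).
Indices 34 through 62: 29 terms.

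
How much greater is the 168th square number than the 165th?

168² = 28224 and 165² = 27225.
Difference: 28224 − 27225 = 999.

999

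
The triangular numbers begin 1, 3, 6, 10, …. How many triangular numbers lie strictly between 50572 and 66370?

46

The n-th triangular number is n(n+1)/2.
Smallest index with value > 50572: n = 318 (giving 50721).
Largest index with value < 66370: n = 363 (giving 66066).
Indices 318 through 363: 46 terms.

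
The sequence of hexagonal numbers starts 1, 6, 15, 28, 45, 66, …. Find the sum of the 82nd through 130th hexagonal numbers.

1115534

Σ i(2i−1) = 2Σi² − Σi over i = 82..130.
Σi = 8515 − 3321 = 5194 and Σi² = 740805 − 180441 = 560364.
2·560364 − 1·5194 = 1115534.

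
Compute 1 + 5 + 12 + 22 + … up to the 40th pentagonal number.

32800

Σ i(3i−1)/2 = (3Σi² − Σi) / 2 over i = 1..40.
Σi = 820 and Σi² = 22140.
(3·22140 − 1·820) / 2 = 65600/2 = 32800.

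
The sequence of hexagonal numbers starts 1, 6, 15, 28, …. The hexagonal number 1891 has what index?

31

Set n(2n−1) = 1891, giving 2n² − n − 1891 = 0.
The discriminant is 1 + 8·1891 = 15129, and √15129 = 123.
So n = (1 + 123) / 4 = 124/4 = 31.
Check: 31·(2·31 − 1) = 1891. ✓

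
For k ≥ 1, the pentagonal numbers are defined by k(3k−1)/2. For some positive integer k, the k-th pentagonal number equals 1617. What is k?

33

Set n(3n−1)/2 = 1617, giving 3n² − n − 3234 = 0.
The discriminant is 1 + 24·1617 = 38809, and √38809 = 197.
So n = (1 + 197) / 6 = 198/6 = 33.
Check: 33·(3·33 − 1)/2 = 1617. ✓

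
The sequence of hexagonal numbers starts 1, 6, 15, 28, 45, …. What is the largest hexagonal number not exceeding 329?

Solve n(2n−1) ≤ 329 for integer n.
n = 13 gives 325 ≤ 329, while n = 14 gives 378 > 329; so the answer is 325.

325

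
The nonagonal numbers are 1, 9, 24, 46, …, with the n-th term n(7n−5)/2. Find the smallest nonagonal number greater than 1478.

1491

Solve n(7n−5)/2 > 1478 for integer n.
The largest n with value ≤ 1478 is 20 (since 1350 ≤ 1478 < 1491), so the first above is n = 21, value 1491.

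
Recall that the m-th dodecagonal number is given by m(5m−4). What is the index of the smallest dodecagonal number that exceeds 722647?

381

Solve n(5n−4) > 722647 for integer n.
The largest n with value ≤ 722647 is 380 (since 720480 ≤ 722647 < 724281), so the first above is n = 381, value 724281.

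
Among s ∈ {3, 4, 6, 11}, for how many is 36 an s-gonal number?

s = 3: P(3, 8) = 36. ✓
s = 4: P(4, 6) = 36. ✓
s = 6: P(6, 4) = 28 and P(6, 5) = 45; 36 is not s-gonal.
s = 11: P(11, 3) = 30 and P(11, 4) = 58; 36 is not s-gonal.
Hits: s ∈ {3, 4} → 2.

2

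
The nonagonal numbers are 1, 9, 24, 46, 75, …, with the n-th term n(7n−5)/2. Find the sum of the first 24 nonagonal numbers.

Σ i(7i−5)/2 = (7Σi² − 5Σi) / 2 over i = 1..24.
Σi = 300 and Σi² = 4900.
(7·4900 − 5·300) / 2 = 32800/2 = 16400.

16400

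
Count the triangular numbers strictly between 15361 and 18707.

The n-th triangular number is n(n+1)/2.
Smallest index with value > 15361: n = 175 (giving 15400).
Largest index with value < 18707: n = 192 (giving 18528).
Indices 175 through 192: 18 terms.

18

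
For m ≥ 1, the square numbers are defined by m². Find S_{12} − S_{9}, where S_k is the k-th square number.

12² = 144 and 9² = 81.
Difference: 144 − 81 = 63.

63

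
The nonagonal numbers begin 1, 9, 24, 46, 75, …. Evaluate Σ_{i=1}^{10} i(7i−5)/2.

Σ i(7i−5)/2 = (7Σi² − 5Σi) / 2 over i = 1..10.
Σi = 55 and Σi² = 385.
(7·385 − 5·55) / 2 = 2420/2 = 1210.

1210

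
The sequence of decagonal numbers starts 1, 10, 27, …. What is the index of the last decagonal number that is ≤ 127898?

179

Solve n(4n−3) ≤ 127898 for integer n.
n = 179 gives 127627 ≤ 127898, while n = 180 gives 129060 > 127898; so the answer is index 179.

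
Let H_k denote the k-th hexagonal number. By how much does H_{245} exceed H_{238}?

245·(2·245 − 1) = 119805 and 238·(2·238 − 1) = 113050.
Difference: 119805 − 113050 = 6755.

6755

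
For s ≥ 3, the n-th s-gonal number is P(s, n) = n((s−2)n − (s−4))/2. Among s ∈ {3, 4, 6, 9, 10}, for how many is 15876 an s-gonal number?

1

s = 3: P(3, 177) = 15753 and P(3, 178) = 15931; 15876 is not s-gonal.
s = 4: P(4, 126) = 15876. ✓
s = 6: P(6, 89) = 15753 and P(6, 90) = 16110; 15876 is not s-gonal.
s = 9: P(9, 67) = 15544 and P(9, 68) = 16014; 15876 is not s-gonal.
s = 10: P(10, 63) = 15687 and P(10, 64) = 16192; 15876 is not s-gonal.
Hits: s ∈ {4} → 1.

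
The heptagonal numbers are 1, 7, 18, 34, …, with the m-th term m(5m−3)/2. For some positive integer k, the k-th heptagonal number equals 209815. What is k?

Set n(5n−3)/2 = 209815, giving 5n² − 3n − 419630 = 0.
The discriminant is 9 + 40·209815 = 8392609, and √8392609 = 2897.
So n = (3 + 2897) / 10 = 2900/10 = 290.

290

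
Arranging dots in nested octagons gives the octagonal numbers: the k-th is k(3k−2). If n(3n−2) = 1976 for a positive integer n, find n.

26

Set n(3n−2) = 1976, giving 3n² − 2n − 1976 = 0.
The discriminant is 4 + 12·1976 = 23716, and √23716 = 154.
So n = (2 + 154) / 6 = 156/6 = 26.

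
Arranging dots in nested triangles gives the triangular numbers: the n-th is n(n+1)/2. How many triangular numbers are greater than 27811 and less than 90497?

The n-th triangular number is n(n+1)/2.
Smallest index with value > 27811: n = 236 (giving 27966).
Largest index with value < 90497: n = 424 (giving 90100).
Indices 236 through 424: 189 terms.

189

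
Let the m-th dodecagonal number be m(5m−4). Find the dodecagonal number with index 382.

382·(5·382 − 4) = 382·1906 = 728092.

728092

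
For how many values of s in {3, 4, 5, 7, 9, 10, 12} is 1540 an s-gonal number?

s = 3: P(3, 55) = 1540. ✓
s = 4: P(4, 39) = 1521 and P(4, 40) = 1600; 1540 is not s-gonal.
s = 5: P(5, 32) = 1520 and P(5, 33) = 1617; 1540 is not s-gonal.
s = 7: P(7, 25) = 1525 and P(7, 26) = 1651; 1540 is not s-gonal.
s = 9: P(9, 21) = 1491 and P(9, 22) = 1639; 1540 is not s-gonal.
s = 10: P(10, 20) = 1540. ✓
s = 12: P(12, 17) = 1377 and P(12, 18) = 1548; 1540 is not s-gonal.
Hits: s ∈ {3, 10} → 2.

2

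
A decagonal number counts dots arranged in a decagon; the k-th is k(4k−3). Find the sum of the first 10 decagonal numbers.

Σ i(4i−3) = 4Σi² − 3Σi over i = 1..10.
Σi = 55 and Σi² = 385.
4·385 − 3·55 = 1375.

1375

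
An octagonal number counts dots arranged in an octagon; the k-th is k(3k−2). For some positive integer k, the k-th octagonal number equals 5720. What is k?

Set n(3n−2) = 5720, giving 3n² − 2n − 5720 = 0.
The discriminant is 4 + 12·5720 = 68644, and √68644 = 262.
So n = (2 + 262) / 6 = 264/6 = 44.

44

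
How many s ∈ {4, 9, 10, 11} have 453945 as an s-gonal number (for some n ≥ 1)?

s = 4: P(4, 673) = 452929 and P(4, 674) = 454276; 453945 is not s-gonal.
s = 9: P(9, 360) = 452700 and P(9, 361) = 455221; 453945 is not s-gonal.
s = 10: P(10, 337) = 453265 and P(10, 338) = 455962; 453945 is not s-gonal.
s = 11: P(11, 318) = 453945. ✓
Hits: s ∈ {11} → 1.

1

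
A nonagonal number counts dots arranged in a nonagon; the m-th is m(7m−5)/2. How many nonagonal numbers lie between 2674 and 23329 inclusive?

55

The n-th nonagonal number is n(7n−5)/2.
Smallest index with value ≥ 2674: n = 28 (giving 2674).
Largest index with value ≤ 23329: n = 82 (giving 23329).
Indices 28 through 82: 55 terms.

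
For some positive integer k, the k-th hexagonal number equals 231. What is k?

11

Set n(2n−1) = 231, giving 2n² − n − 231 = 0.
The discriminant is 1 + 8·231 = 1849, and √1849 = 43.
So n = (1 + 43) / 4 = 44/4 = 11.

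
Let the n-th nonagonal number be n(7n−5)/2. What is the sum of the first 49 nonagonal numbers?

Σ i(7i−5)/2 = (7Σi² − 5Σi) / 2 over i = 1..49.
Σi = 1225 and Σi² = 40425.
(7·40425 − 5·1225) / 2 = 276850/2 = 138425.

138425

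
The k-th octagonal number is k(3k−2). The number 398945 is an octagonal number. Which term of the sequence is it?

365

Set n(3n−2) = 398945, giving 3n² − 2n − 398945 = 0.
The discriminant is 4 + 12·398945 = 4787344, and √4787344 = 2188.
So n = (2 + 2188) / 6 = 2190/6 = 365.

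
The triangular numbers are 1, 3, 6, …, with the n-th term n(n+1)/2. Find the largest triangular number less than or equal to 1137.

Solve n(n+1)/2 ≤ 1137 for integer n.
n = 47 gives 1128 ≤ 1137, while n = 48 gives 1176 > 1137; so the answer is 1128.

1128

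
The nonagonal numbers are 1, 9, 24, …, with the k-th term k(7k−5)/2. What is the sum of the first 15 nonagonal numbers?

Σ i(7i−5)/2 = (7Σi² − 5Σi) / 2 over i = 1..15.
Σi = 120 and Σi² = 1240.
(7·1240 − 5·120) / 2 = 8080/2 = 4040.

4040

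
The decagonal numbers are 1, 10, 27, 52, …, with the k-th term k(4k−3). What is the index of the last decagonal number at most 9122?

48

Solve n(4n−3) ≤ 9122 for integer n.
n = 48 gives 9072 ≤ 9122, while n = 49 gives 9457 > 9122; so the answer is index 48.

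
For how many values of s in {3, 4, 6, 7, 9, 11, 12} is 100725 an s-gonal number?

s = 3: P(3, 448) = 100576 and P(3, 449) = 101025; 100725 is not s-gonal.
s = 4: P(4, 317) = 100489 and P(4, 318) = 101124; 100725 is not s-gonal.
s = 6: P(6, 224) = 100128 and P(6, 225) = 101025; 100725 is not s-gonal.
s = 7: P(7, 201) = 100701 and P(7, 202) = 101707; 100725 is not s-gonal.
s = 9: P(9, 170) = 100725. ✓
s = 11: P(11, 150) = 100725. ✓
s = 12: P(12, 142) = 100252 and P(12, 143) = 101673; 100725 is not s-gonal.
Hits: s ∈ {9, 11} → 2.

2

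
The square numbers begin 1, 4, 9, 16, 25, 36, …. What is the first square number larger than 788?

841

Solve n² > 788 for integer n.
The largest n with value ≤ 788 is 28 (since 784 ≤ 788 < 841), so the first above is n = 29, value 841.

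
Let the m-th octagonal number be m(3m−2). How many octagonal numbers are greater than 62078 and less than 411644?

The n-th octagonal number is n(3n−2).
Smallest index with value > 62078: n = 145 (giving 62785).
Largest index with value < 411644: n = 370 (giving 409960).
Indices 145 through 370: 226 terms.

226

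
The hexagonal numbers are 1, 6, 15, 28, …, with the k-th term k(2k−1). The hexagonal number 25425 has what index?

113

Set n(2n−1) = 25425, giving 2n² − n − 25425 = 0.
The discriminant is 1 + 8·25425 = 203401, and √203401 = 451.
So n = (1 + 451) / 4 = 452/4 = 113.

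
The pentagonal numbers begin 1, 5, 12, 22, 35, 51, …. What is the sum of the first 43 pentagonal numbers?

40678

Σ i(3i−1)/2 = (3Σi² − Σi) / 2 over i = 1..43.
Σi = 946 and Σi² = 27434.
(3·27434 − 1·946) / 2 = 81356/2 = 40678.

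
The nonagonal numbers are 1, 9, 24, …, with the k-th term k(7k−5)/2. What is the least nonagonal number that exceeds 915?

969

Solve n(7n−5)/2 > 915 for integer n.
The largest n with value ≤ 915 is 16 (since 856 ≤ 915 < 969), so the first above is n = 17, value 969.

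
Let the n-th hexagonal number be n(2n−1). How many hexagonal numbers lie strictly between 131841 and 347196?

The n-th hexagonal number is n(2n−1).
Smallest index with value > 131841: n = 258 (giving 132870).
Largest index with value < 347196: n = 416 (giving 345696).
Indices 258 through 416: 159 terms.

159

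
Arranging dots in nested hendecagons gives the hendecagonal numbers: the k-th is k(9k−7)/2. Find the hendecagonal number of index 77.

26411

The 77th hendecagonal number is n(9n−7)/2 with n = 77.
77·(9·77 − 7)/2 = 77·686/2 = 77·343 = 26411.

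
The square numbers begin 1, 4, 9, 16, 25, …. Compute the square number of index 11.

The 11th square number is n² with n = 11.
11² = 121.

121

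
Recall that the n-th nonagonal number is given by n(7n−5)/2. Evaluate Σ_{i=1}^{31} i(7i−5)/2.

Σ i(7i−5)/2 = (7Σi² − 5Σi) / 2 over i = 1..31.
Σi = 496 and Σi² = 10416.
(7·10416 − 5·496) / 2 = 70432/2 = 35216.

35216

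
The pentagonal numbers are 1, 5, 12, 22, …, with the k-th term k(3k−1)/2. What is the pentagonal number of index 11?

176

The 11th pentagonal number is n(3n−1)/2 with n = 11.
11·(3·11 − 1)/2 = 11·32/2 = 11·16 = 176.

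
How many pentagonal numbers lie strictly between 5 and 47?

The n-th pentagonal number is n(3n−1)/2.
Smallest index with value > 5: n = 3 (giving 12).
Largest index with value < 47: n = 5 (giving 35).
Indices 3 through 5: 3 terms.

3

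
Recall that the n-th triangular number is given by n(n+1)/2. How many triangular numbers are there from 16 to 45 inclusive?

4

The n-th triangular number is n(n+1)/2.
Smallest index with value ≥ 16: n = 6 (giving 21).
Largest index with value ≤ 45: n = 9 (giving 45).
Indices 6 through 9: 4 terms.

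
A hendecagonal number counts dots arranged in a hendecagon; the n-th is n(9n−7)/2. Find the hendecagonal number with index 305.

417545

The 305th hendecagonal number is n(9n−7)/2 with n = 305.
305·(9·305 − 7)/2 = 305·2738/2 = 305·1369 = 417545.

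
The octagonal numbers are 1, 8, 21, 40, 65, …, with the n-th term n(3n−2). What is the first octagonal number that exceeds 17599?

17633

Solve n(3n−2) > 17599 for integer n.
The largest n with value ≤ 17599 is 76 (since 17176 ≤ 17599 < 17633), so the first above is n = 77, value 17633.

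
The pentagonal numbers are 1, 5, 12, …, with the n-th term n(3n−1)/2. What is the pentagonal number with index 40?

2380

The 40th pentagonal number is n(3n−1)/2 with n = 40.
40·(3·40 − 1)/2 = 40·119/2 = 2380.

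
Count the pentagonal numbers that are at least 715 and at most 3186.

The n-th pentagonal number is n(3n−1)/2.
Smallest index with value ≥ 715: n = 22 (giving 715).
Largest index with value ≤ 3186: n = 46 (giving 3151).
Indices 22 through 46: 25 terms.

25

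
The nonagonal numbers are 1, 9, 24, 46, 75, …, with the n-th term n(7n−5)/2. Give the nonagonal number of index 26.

2301

The 26th nonagonal number is n(7n−5)/2 with n = 26.
26·(7·26 − 5)/2 = 26·177/2 = 2301.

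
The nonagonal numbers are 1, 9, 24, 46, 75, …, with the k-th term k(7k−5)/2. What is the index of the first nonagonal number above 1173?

19

Solve n(7n−5)/2 > 1173 for integer n.
The largest n with value ≤ 1173 is 18 (since 1089 ≤ 1173 < 1216), so the first above is n = 19, value 1216.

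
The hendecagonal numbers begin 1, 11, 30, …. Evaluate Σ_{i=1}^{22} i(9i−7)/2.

Σ i(9i−7)/2 = (9Σi² − 7Σi) / 2 over i = 1..22.
Σi = 253 and Σi² = 3795.
(9·3795 − 7·253) / 2 = 32384/2 = 16192.

16192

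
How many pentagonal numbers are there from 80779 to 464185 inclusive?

The n-th pentagonal number is n(3n−1)/2.
Smallest index with value ≥ 80779: n = 233 (giving 81317).
Largest index with value ≤ 464185: n = 556 (giving 463426).
Indices 233 through 556: 324 terms.

324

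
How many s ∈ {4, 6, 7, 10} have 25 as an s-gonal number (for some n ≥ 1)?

s = 4: P(4, 5) = 25. ✓
s = 6: P(6, 3) = 15 and P(6, 4) = 28; 25 is not s-gonal.
s = 7: P(7, 3) = 18 and P(7, 4) = 34; 25 is not s-gonal.
s = 10: P(10, 2) = 10 and P(10, 3) = 27; 25 is not s-gonal.
Hits: s ∈ {4} → 1.

1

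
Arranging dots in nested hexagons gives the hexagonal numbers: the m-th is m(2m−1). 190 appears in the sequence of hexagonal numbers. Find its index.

Set n(2n−1) = 190, giving 2n² − n − 190 = 0.
So n = (1 + 39) / 4 = 40/4 = 10.
Check: 10·(2·10 − 1) = 190. ✓

10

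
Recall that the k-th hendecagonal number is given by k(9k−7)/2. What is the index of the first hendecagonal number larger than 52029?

Solve n(9n−7)/2 > 52029 for integer n.
The largest n with value ≤ 52029 is 107 (since 51146 ≤ 52029 < 52110), so the first above is n = 108, value 52110.

108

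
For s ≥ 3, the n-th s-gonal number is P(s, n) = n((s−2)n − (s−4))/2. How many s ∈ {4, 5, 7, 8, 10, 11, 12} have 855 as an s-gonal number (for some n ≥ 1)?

s = 4: P(4, 29) = 841 and P(4, 30) = 900; 855 is not s-gonal.
s = 5: P(5, 24) = 852 and P(5, 25) = 925; 855 is not s-gonal.
s = 7: P(7, 18) = 783 and P(7, 19) = 874; 855 is not s-gonal.
s = 8: P(8, 17) = 833 and P(8, 18) = 936; 855 is not s-gonal.
s = 10: P(10, 15) = 855. ✓
s = 11: P(11, 14) = 833 and P(11, 15) = 960; 855 is not s-gonal.
s = 12: P(12, 13) = 793 and P(12, 14) = 924; 855 is not s-gonal.
Hits: s ∈ {10} → 1.

1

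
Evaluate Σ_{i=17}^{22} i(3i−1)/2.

3390

Σ i(3i−1)/2 = (3Σi² − Σi) / 2 over i = 17..22.
Σi = 253 − 136 = 117 and Σi² = 3795 − 1496 = 2299.
(3·2299 − 1·117) / 2 = 6780/2 = 3390.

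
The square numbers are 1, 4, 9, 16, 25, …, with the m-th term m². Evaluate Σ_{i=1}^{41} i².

23821

Σ_{i=1}^{41} i² = 41·42·83/6 = 23821.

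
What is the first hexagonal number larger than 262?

Solve n(2n−1) > 262 for integer n.
The largest n with value ≤ 262 is 11 (since 231 ≤ 262 < 276), so the first above is n = 12, value 276.

276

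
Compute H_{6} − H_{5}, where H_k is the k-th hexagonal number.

Consecutive hexagonal numbers differ by 4n − 3: here 4·6 − 3 = 21.

21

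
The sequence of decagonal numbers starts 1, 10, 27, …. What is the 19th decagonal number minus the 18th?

Consecutive decagonal numbers differ by 8n − 7: here 8·19 − 7 = 145.

145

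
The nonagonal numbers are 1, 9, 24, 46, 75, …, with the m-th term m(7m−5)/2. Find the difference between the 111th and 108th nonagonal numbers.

111·(7·111 − 5)/2 = 42846 and 108·(7·108 − 5)/2 = 40554.
Difference: 42846 − 40554 = 2292.

2292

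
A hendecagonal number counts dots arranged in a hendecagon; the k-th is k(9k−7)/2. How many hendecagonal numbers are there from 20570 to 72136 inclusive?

60

The n-th hendecagonal number is n(9n−7)/2.
Smallest index with value ≥ 20570: n = 68 (giving 20570).
Largest index with value ≤ 72136: n = 127 (giving 72136).
Indices 68 through 127: 60 terms.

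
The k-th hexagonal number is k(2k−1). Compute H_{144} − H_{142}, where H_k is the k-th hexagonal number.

144·(2·144 − 1) = 41328 and 142·(2·142 − 1) = 40186.
Difference: 41328 − 40186 = 1142.

1142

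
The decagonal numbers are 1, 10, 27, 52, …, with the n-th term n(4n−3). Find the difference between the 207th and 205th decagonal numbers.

207·(4·207 − 3) = 170775 and 205·(4·205 − 3) = 167485.
Difference: 170775 − 167485 = 3290.

3290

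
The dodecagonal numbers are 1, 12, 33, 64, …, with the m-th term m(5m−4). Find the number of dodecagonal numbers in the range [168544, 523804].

The n-th dodecagonal number is n(5n−4).
Smallest index with value ≥ 168544: n = 184 (giving 168544).
Largest index with value ≤ 523804: n = 324 (giving 523584).
Indices 184 through 324: 141 terms.

141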